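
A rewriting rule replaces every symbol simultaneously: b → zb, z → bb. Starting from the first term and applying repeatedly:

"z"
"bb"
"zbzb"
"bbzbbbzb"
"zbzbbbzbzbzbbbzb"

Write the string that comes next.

Replace each of the 16 characters of zbzbbbzbzbzbbbzb in place — bb zb bb zb zb zb bb zb bb zb bb zb zb zb bb zb — and concatenate.

bbzbbbzbzbzbbbzbbbzbbbzbzbzbbbzb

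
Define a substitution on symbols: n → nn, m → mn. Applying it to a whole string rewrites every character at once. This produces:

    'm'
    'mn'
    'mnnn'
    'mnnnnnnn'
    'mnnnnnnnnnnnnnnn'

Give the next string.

Rewriting the 16 symbols of mnnnnnnnnnnnnnnn one by one yields mn nn nn nn nn nn nn nn nn nn nn nn nn nn nn nn; concatenated:

mnnnnnnnnnnnnnnnnnnnnnnnnnnnnnnn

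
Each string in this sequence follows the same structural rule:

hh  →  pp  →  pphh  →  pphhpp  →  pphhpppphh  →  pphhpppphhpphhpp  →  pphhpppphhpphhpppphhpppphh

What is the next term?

pphhpppphhpphhpppphhpppphhpphhpppphhpphhpp

Each term (from the third on) is the previous term followed by the one before it: term 3 = pp·hh = pphh.
So term 8 is pphhpppphhpphhpppphhpppphh·pphhpppphhpphhpp.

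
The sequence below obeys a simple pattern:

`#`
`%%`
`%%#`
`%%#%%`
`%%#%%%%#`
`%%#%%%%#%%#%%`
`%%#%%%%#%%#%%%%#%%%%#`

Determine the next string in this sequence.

This is a Fibonacci-style word recurrence s(k) = s(k−1)·s(k−2): e.g. %%·# = %%#.
So term 8 is %%#%%%%#%%#%%%%#%%%%#·%%#%%%%#%%#%%.

%%#%%%%#%%#%%%%#%%%%#%%#%%%%#%%#%%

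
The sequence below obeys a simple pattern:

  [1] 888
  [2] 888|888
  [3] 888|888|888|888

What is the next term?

888|888|888|888|888|888|888|888

s(k+1) = s(k)·|·s(k) — each term doubles the last with '|' between the halves.
One more doubling of 888|888|888|888 gives the answer.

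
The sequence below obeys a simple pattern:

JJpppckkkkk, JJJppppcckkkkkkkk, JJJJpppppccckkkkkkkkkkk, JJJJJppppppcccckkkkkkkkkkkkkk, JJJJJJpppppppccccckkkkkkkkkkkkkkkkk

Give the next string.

Term n consists of n+1 J's, followed by n+2 p's, followed by n c's, followed by 3n+2 k's (n = 1, 2, …).
For the next term, n = 6, so the run lengths are 7, 8, 6, 20.

JJJJJJJppppppppcccccckkkkkkkkkkkkkkkkkkkk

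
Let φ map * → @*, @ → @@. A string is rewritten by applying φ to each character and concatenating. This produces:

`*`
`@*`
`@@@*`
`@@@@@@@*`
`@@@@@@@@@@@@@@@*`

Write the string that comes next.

Replace each of the 16 characters of @@@@@@@@@@@@@@@* in place — @@ @@ @@ @@ @@ @@ @@ @@ @@ @@ @@ @@ @@ @@ @@ @* — and concatenate.

@@@@@@@@@@@@@@@@@@@@@@@@@@@@@@@*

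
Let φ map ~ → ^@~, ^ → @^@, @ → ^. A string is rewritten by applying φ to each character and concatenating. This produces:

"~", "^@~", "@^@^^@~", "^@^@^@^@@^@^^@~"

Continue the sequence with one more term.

@^@^@^@^@^@^@^@^^@^@^@^@@^@^^@~

Applying the rule to each of the 15 symbols of ^@^@^@^@@^@^^@~ gives the pieces @^@ ^ @^@ ^ @^@ ^ @^@ ^ ^ @^@ ^ @^@ @^@ ^ ^@~, which concatenate to the answer.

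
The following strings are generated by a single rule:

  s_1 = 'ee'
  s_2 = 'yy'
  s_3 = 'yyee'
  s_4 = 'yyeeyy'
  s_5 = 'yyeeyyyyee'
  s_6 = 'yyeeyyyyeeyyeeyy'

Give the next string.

From term 3 onward, concatenate the last term with the second-to-last: yy·ee = yyee, yyee·yy = yyeeyy, …
The next term joins yyeeyyyyeeyyeeyy and yyeeyyyyee.

yyeeyyyyeeyyeeyyyyeeyyyyee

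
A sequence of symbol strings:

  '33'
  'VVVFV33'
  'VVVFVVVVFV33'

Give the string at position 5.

The strings grow by a fixed prefix VVVFV each time.
From VVVFVVVVFV33, 2 further steps: VVVFVVVVFV33 → VVVFVVVVFVVVVFV33 → (answer).

VVVFVVVVFVVVVFVVVVFV33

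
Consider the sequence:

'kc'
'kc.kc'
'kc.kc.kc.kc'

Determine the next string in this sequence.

Every step duplicates the string with '.' between the halves.
Doubling kc.kc.kc.kc with '.' between the halves:

kc.kc.kc.kc.kc.kc.kc.kc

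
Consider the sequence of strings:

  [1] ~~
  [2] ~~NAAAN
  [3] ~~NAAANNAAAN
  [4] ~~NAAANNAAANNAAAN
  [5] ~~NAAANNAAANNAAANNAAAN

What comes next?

The strings grow by a fixed suffix NAAAN each time.
Applying this once more to ~~NAAANNAAANNAAANNAAAN:

~~NAAANNAAANNAAANNAAANNAAAN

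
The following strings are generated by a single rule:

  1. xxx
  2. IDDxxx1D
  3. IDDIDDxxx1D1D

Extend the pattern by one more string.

IDDIDDIDDxxx1D1D1D

Each term wraps the previous one in IDD on the left and 1D on the right.
So the next term is IDD·IDDIDDxxx1D1D·1D.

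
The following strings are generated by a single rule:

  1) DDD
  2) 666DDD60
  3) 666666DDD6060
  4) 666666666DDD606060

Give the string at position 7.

666666666666666666DDD606060606060

s(k+1) = 666·s(k)·60, so each term gains 666 as a prefix and 60 as a suffix.
From 666666666DDD606060, 3 further steps: 666666666DDD606060 → 666666666666DDD60606060 → 666666666666666DDD6060606060 → (answer).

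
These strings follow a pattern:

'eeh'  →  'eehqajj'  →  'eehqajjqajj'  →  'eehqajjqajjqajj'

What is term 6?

Every step adds qajj to the end: s(k+1) = s(k)·qajj.
From eehqajjqajjqajj, 2 further steps: eehqajjqajjqajj → eehqajjqajjqajjqajj → (answer).

eehqajjqajjqajjqajjqajj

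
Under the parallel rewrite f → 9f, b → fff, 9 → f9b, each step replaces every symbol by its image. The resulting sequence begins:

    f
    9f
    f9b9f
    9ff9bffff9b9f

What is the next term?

Rewriting the 13 symbols of 9ff9bffff9b9f one by one yields f9b 9f 9f f9b fff 9f 9f 9f 9f f9b fff f9b 9f; concatenated:

f9b9f9ff9bfff9f9f9f9ff9bffff9b9f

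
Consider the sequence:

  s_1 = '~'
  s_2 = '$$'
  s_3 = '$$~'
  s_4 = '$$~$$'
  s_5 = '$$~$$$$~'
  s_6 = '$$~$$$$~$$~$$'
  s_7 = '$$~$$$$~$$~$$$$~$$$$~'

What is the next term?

$$~$$$$~$$~$$$$~$$$$~$$~$$$$~$$~$$

From term 3 onward, concatenate the last term with the second-to-last: $$·~ = $$~, $$~·$$ = $$~$$, …
So term 8 is $$~$$$$~$$~$$$$~$$$$~·$$~$$$$~$$~$$.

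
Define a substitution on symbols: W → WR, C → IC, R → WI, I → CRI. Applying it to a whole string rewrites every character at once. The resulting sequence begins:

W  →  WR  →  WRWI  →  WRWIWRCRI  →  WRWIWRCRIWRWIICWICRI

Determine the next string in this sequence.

φ(WRWIWRCRIWRWIICWICRI) expands symbol-by-symbol to WR WI WR CRI WR WI IC WI CRI WR WI WR CRI CRI IC WR CRI IC WI CRI; joining the 20 pieces gives the next term.

WRWIWRCRIWRWIICWICRIWRWIWRCRICRIICWRCRIICWICRI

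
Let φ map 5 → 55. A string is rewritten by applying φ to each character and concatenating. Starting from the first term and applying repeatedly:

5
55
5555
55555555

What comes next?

Rewriting each symbol of 55555555: 5→55, 5→55, 5→55, 5→55, 5→55, 5→55, 5→55, 5→55, which concatenates to 55 55 55 55 55 55 55 55.

5555555555555555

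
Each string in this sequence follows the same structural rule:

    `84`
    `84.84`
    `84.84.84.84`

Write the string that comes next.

Every step duplicates the string with '.' between the halves.
Doubling 84.84.84.84 with '.' between the halves:

84.84.84.84.84.84.84.84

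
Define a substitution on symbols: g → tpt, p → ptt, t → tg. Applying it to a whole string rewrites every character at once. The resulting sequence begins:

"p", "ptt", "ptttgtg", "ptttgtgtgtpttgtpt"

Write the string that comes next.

φ(ptttgtgtgtpttgtpt) expands symbol-by-symbol to ptt tg tg tg tpt tg tpt tg tpt tg ptt tg tg tpt tg ptt tg; joining the 17 pieces gives the next term.

ptttgtgtgtpttgtpttgtpttgptttgtgtpttgptttg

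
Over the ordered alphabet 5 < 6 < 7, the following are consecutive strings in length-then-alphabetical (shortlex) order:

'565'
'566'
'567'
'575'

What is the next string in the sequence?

Treat 575 as a base-3 numeral over the given alphabet and add one, carrying through any trailing 7's.

576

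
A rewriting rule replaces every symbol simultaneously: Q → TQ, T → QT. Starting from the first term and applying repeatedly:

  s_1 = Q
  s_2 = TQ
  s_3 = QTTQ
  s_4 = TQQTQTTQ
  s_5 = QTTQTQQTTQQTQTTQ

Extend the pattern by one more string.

Rewriting the 16 symbols of QTTQTQQTTQQTQTTQ one by one yields TQ QT QT TQ QT TQ TQ QT QT TQ TQ QT TQ QT QT TQ; concatenated:

TQQTQTTQQTTQTQQTQTTQTQQTTQQTQTTQ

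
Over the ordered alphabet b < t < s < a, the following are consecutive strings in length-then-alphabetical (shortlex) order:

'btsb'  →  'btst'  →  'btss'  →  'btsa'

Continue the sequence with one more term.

Find the rightmost character of btsa below a, bump it to the next letter, and reset everything to its right to b.

btab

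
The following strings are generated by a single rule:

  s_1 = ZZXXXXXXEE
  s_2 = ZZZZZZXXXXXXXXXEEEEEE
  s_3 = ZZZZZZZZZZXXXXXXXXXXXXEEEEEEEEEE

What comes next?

ZZZZZZZZZZZZZZXXXXXXXXXXXXXXXEEEEEEEEEEEEEE

Term n consists of 4n-2 Z's, followed by 3n+3 X's, followed by 4n-2 E's (n = 1, 2, …).
Setting n = 4 gives 14, 15, 14 characters in each block.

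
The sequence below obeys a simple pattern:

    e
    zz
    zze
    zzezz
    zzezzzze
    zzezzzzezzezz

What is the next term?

zzezzzzezzezzzzezzzze

From term 3 onward, concatenate the last term with the second-to-last: zz·e = zze, zze·zz = zzezz, …
So term 7 is zzezzzzezzezz·zzezzzze.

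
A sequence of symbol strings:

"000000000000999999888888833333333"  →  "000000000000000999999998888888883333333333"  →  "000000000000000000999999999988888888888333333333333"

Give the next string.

000000000000000000000999999999999888888888888833333333333333

Term n consists of 3n+3 0's, followed by 2n 9's, followed by 2n+1 8's, followed by 2n+2 3's, where the shown terms are n = 3, 4, 5.
Setting n = 6 gives 21, 12, 13, 14 characters in each block.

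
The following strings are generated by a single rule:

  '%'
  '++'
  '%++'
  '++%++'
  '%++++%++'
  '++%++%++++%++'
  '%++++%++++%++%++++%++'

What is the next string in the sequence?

This is a Fibonacci-style word recurrence s(k) = s(k−2)·s(k−1): e.g. %·++ = %++.
Continuing: ++%++%++++%++ · %++++%++++%++%++++%++ gives term 8.

++%++%++++%++%++++%++++%++%++++%++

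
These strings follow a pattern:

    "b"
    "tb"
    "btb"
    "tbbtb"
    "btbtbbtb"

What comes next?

This is a Fibonacci-style word recurrence s(k) = s(k−2)·s(k−1): e.g. b·tb = btb.
The next term joins tbbtb and btbtbbtb.

tbbtbbtbtbbtb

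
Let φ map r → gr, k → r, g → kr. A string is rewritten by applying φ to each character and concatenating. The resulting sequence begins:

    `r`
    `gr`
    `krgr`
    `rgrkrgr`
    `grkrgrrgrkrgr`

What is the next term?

krgrrgrkrgrgrkrgrrgrkrgr

φ(grkrgrrgrkrgr) expands symbol-by-symbol to kr gr r gr kr gr gr kr gr r gr kr gr; joining the 13 pieces gives the next term.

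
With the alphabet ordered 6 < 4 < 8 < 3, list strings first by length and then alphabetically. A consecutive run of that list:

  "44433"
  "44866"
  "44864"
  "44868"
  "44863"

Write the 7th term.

Continuing the enumeration 2 steps past 44863: 44863 → 44846 → (answer).

44844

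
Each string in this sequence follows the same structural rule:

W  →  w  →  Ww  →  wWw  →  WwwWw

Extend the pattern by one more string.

This is a Fibonacci-style word recurrence s(k) = s(k−2)·s(k−1): e.g. W·w = Ww.
Continuing: wWw · WwwWw gives term 6.

wWwWwwWw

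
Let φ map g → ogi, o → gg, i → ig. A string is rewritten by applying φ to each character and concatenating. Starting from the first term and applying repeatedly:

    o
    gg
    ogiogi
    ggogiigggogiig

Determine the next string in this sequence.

Replace each of the 14 characters of ggogiigggogiig in place — ogi ogi gg ogi ig ig ogi ogi ogi gg ogi ig ig ogi — and concatenate.

ogiogiggogiigigogiogiogiggogiigigogi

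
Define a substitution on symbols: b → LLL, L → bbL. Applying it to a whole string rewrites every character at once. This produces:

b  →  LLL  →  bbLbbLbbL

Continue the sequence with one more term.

Rewriting each symbol of bbLbbLbbL: b→LLL, b→LLL, L→bbL, b→LLL, b→LLL, L→bbL, b→LLL, b→LLL, L→bbL, which concatenates to LLL LLL bbL LLL LLL bbL LLL LLL bbL.

LLLLLLbbLLLLLLLbbLLLLLLLbbL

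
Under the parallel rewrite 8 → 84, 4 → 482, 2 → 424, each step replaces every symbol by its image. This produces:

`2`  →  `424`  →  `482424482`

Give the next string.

4828442448242448248284424

Rewriting each symbol of 482424482: 4→482, 8→84, 2→424, 4→482, 2→424, 4→482, 4→482, 8→84, 2→424, which concatenates to 482 84 424 482 424 482 482 84 424.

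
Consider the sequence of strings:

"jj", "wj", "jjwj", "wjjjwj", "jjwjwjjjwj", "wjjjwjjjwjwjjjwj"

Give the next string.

Each term (from the third on) is the two preceding terms concatenated in order: term 3 = jj·wj = jjwj.
The next term joins jjwjwjjjwj and wjjjwjjjwjwjjjwj.

jjwjwjjjwjwjjjwjjjwjwjjjwj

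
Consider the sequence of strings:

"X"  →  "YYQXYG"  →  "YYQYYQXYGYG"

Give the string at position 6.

Each term wraps the previous one in YYQ on the left and YG on the right.
From YYQYYQXYGYG, 3 further steps: YYQYYQXYGYG → YYQYYQYYQXYGYGYG → YYQYYQYYQYYQXYGYGYGYG → (answer).

YYQYYQYYQYYQYYQXYGYGYGYGYG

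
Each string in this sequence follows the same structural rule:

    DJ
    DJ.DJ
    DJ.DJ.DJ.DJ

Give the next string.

Each string is two copies of the previous one joined by '.'.
One more doubling of DJ.DJ.DJ.DJ gives the answer.

DJ.DJ.DJ.DJ.DJ.DJ.DJ.DJ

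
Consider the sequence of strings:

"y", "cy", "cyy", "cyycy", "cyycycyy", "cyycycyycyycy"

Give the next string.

From term 3 onward, concatenate the last term with the second-to-last: cy·y = cyy, cyy·cy = cyycy, …
The next term joins cyycycyycyycy and cyycycyy.

cyycycyycyycycyycycyy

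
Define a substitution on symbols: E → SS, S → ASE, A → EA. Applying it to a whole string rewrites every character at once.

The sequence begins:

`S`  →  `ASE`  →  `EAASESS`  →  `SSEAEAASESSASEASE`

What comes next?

Applying the rule to each of the 17 symbols of SSEAEAASESSASEASE gives the pieces ASE ASE SS EA SS EA EA ASE SS ASE ASE EA ASE SS EA ASE SS, which concatenate to the answer.

ASEASESSEASSEAEAASESSASEASEEAASESSEAASESS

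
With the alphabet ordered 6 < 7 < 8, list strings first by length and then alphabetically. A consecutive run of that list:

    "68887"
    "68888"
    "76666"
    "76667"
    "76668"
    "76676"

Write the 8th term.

76678

Stepping forward 2 times from 76676: 76676 → 76677, then the target.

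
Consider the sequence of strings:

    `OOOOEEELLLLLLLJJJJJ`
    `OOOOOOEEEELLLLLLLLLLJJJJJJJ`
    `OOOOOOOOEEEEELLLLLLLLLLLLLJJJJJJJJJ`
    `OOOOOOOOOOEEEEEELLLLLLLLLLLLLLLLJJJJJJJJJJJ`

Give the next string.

OOOOOOOOOOOOEEEEEEELLLLLLLLLLLLLLLLLLLJJJJJJJJJJJJJ

Each string has the form O^{2n} E^{n+1} L^{3n+1} J^{2n+1}, where the shown terms are n = 2, 3, 4, 5.
Setting n = 6 gives 12, 7, 19, 13 characters in each block.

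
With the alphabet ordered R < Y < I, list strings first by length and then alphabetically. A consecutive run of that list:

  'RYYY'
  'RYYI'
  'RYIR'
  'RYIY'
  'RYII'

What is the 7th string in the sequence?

RIRY

Advancing 2 positions from RYII through RYII → RIRR reaches term 7.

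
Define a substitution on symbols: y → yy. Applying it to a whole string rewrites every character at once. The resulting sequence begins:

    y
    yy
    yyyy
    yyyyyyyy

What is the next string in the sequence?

Rewriting each symbol of yyyyyyyy: y→yy, y→yy, y→yy, y→yy, y→yy, y→yy, y→yy, y→yy, which concatenates to yy yy yy yy yy yy yy yy.

yyyyyyyyyyyyyyyy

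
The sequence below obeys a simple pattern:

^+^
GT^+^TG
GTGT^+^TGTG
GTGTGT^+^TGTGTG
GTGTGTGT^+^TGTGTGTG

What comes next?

s(k+1) = GT·s(k)·TG, so each term gains GT as a prefix and TG as a suffix.
One more step from GTGTGTGT^+^TGTGTGTG gives the answer.

GTGTGTGTGT^+^TGTGTGTGTG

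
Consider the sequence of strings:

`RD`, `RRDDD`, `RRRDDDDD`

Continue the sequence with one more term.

RRRRDDDDDDD

Each string has the form R^{n} D^{2n-1} (n = 1, 2, …).
At n = 4 the blocks have lengths 4, 7.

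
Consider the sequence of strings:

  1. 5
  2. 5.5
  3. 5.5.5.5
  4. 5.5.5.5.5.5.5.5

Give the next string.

5.5.5.5.5.5.5.5.5.5.5.5.5.5.5.5

s(k+1) = s(k)·.·s(k) — each term doubles the last with '.' between the halves.
One more doubling of 5.5.5.5.5.5.5.5 gives the answer.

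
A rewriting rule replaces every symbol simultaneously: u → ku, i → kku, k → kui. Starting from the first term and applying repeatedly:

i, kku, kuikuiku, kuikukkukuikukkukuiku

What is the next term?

Replace each of the 21 characters of kuikukkukuikukkukuiku in place — kui ku kku kui ku kui kui ku kui ku kku kui ku kui kui ku kui ku kku kui ku — and concatenate.

kuikukkukuikukuikuikukuikukkukuikukuikuikukuikukkukuiku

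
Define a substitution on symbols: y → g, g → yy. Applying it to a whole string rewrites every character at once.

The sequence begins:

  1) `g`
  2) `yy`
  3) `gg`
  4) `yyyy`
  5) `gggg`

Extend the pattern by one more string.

Rewriting each symbol of gggg: g→yy, g→yy, g→yy, g→yy, which concatenates to yy yy yy yy.

yyyyyyyy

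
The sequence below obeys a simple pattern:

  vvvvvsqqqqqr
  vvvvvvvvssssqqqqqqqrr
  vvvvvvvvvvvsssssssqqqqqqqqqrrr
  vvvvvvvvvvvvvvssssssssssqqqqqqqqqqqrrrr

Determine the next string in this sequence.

vvvvvvvvvvvvvvvvvsssssssssssssqqqqqqqqqqqqqrrrrr

Reading off run lengths: v runs 5, 8, 11, 14; s runs 1, 4, 7, 10; q runs 5, 7, 9, 11; r runs 1, 2, 3, 4 — each is linear in n (n = 1, 2, …).
Setting n = 5 gives 17, 13, 13, 5 characters in each block.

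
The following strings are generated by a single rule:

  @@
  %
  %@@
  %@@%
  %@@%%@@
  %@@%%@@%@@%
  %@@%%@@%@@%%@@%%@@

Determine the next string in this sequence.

This is a Fibonacci-style word recurrence s(k) = s(k−1)·s(k−2): e.g. %·@@ = %@@.
The next term joins %@@%%@@%@@%%@@%%@@ and %@@%%@@%@@%.

%@@%%@@%@@%%@@%%@@%@@%%@@%@@%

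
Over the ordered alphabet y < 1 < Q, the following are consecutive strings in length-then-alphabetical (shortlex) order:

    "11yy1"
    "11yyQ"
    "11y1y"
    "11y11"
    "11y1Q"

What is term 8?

11yQQ

Continuing the enumeration 3 steps past 11y1Q: 11y1Q → 11yQy → 11yQ1 → (answer).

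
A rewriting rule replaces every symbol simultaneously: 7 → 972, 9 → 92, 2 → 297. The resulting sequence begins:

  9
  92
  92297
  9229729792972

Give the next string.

9229729792972297929729229792972297

φ(9229729792972) expands symbol-by-symbol to 92 297 297 92 972 297 92 972 92 297 92 972 297; joining the 13 pieces gives the next term.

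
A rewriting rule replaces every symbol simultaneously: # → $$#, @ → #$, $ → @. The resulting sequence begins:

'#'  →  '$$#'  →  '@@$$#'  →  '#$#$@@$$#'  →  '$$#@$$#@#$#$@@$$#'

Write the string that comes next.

Applying the rule to each of the 17 symbols of $$#@$$#@#$#$@@$$# gives the pieces @ @ $$# #$ @ @ $$# #$ $$# @ $$# @ #$ #$ @ @ $$#, which concatenate to the answer.

@@$$##$@@$$##$$$#@$$#@#$#$@@$$#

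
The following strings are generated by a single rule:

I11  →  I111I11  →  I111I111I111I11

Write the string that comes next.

Every step duplicates the string with '1' between the halves.
Doubling I111I111I111I11 with '1' between the halves:

I111I111I111I111I111I111I111I11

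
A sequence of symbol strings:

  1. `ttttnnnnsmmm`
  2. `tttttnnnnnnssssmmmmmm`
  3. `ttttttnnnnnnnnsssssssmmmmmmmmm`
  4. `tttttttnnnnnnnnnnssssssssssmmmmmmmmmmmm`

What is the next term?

Term n consists of n+3 t's, followed by 2n+2 n's, followed by 3n-2 s's, followed by 3n m's (n = 1, 2, …).
At n = 5 the blocks have lengths 8, 12, 13, 15.

ttttttttnnnnnnnnnnnnsssssssssssssmmmmmmmmmmmmmmm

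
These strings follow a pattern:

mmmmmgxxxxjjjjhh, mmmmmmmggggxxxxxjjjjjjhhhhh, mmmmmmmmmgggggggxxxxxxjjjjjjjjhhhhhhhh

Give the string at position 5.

The n-th term is 2n+3 m's then 3n-2 g's then n+3 x's then 2n+2 j's then 3n-1 h's (n = 1, 2, …).
For term 5, n = 5, so the run lengths are 13, 13, 8, 12, 14.

mmmmmmmmmmmmmgggggggggggggxxxxxxxxjjjjjjjjjjjjhhhhhhhhhhhhhh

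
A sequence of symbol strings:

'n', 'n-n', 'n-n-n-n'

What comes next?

n-n-n-n-n-n-n-n

s(k+1) = s(k)·-·s(k) — each term doubles the last with '-' between the halves.
So the next term is two copies of n-n-n-n with '-' between the halves.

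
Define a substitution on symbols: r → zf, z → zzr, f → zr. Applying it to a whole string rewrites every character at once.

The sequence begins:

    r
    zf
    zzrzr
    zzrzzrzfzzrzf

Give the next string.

Replace each of the 13 characters of zzrzzrzfzzrzf in place — zzr zzr zf zzr zzr zf zzr zr zzr zzr zf zzr zr — and concatenate.

zzrzzrzfzzrzzrzfzzrzrzzrzzrzfzzrzr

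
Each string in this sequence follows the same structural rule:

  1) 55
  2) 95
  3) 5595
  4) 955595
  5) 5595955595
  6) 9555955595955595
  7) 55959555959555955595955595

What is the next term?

Each term (from the third on) is the two preceding terms concatenated in order: term 3 = 55·95 = 5595.
The next term joins 9555955595955595 and 55959555959555955595955595.

955595559595559555959555959555955595955595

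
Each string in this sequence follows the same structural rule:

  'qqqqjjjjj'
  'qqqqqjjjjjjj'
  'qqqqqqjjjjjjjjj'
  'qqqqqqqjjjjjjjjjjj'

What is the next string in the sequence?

The n-th term is n+1 q's then 2n-1 j's, where the shown terms are n = 3, 4, 5, 6.
At n = 7 the blocks have lengths 8, 13.

qqqqqqqqjjjjjjjjjjjjj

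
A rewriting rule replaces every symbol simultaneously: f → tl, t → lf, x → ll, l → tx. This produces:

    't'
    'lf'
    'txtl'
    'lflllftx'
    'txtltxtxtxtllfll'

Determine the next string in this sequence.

Replace each of the 16 characters of txtltxtxtxtllfll in place — lf ll lf tx lf ll lf ll lf ll lf tx tx tl tx tx — and concatenate.

lflllftxlflllflllflllftxtxtltxtx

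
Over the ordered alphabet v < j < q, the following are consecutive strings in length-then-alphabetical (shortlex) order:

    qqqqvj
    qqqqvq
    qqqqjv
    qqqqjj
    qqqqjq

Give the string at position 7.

Advancing 2 positions from qqqqjq through qqqqjq → qqqqqv reaches term 7.

qqqqqj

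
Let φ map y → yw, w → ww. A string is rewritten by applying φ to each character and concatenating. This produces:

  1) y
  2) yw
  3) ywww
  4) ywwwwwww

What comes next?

ywwwwwwwwwwwwwww

Apply φ to ywwwwwww symbol by symbol: y→yw, w→ww, w→ww, w→ww, w→ww, w→ww, w→ww, w→ww; joined: yw ww ww ww ww ww ww ww.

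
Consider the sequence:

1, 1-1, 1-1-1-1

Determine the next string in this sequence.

1-1-1-1-1-1-1-1

Every step duplicates the string with '-' between the halves.
So the next term is two copies of 1-1-1-1 with '-' between the halves.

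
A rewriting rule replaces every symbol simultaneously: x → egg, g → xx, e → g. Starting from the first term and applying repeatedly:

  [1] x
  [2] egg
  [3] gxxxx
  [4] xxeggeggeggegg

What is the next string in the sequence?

Rewriting the 14 symbols of xxeggeggeggegg one by one yields egg egg g xx xx g xx xx g xx xx g xx xx; concatenated:

eggegggxxxxgxxxxgxxxxgxxxx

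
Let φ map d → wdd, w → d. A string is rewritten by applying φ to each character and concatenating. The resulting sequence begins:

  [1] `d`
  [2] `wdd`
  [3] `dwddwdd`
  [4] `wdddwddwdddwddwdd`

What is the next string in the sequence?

Rewriting the 17 symbols of wdddwddwdddwddwdd one by one yields d wdd wdd wdd d wdd wdd d wdd wdd wdd d wdd wdd d wdd wdd; concatenated:

dwddwddwdddwddwdddwddwddwdddwddwdddwddwdd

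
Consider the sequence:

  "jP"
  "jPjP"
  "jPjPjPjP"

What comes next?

s(k+1) = s(k)·s(k) — each term doubles the last.
Doubling jPjPjPjP:

jPjPjPjPjPjPjPjP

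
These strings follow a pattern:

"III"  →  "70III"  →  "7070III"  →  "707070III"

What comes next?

The strings grow by a fixed prefix 70 each time.
One more step from 707070III gives the answer.

70707070III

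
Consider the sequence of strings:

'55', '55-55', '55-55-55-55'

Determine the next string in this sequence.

Each string is two copies of the previous one joined by '-'.
Doubling 55-55-55-55 with '-' between the halves:

55-55-55-55-55-55-55-55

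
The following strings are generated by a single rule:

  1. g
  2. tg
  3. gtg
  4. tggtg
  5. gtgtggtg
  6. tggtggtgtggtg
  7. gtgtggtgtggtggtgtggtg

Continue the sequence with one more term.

tggtggtgtggtggtgtggtgtggtggtgtggtg

Each term (from the third on) is the two preceding terms concatenated in order: term 3 = g·tg = gtg.
Continuing: tggtggtgtggtg · gtgtggtgtggtggtgtggtg gives term 8.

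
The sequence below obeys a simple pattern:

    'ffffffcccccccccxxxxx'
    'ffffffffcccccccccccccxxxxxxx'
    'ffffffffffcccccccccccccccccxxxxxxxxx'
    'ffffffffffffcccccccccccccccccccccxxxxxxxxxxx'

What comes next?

ffffffffffffffcccccccccccccccccccccccccxxxxxxxxxxxxx

The n-th term is 2n+2 f's then 4n+1 c's then 2n+1 x's, where the shown terms are n = 2, 3, 4, 5.
Setting n = 6 gives 14, 25, 13 characters in each block.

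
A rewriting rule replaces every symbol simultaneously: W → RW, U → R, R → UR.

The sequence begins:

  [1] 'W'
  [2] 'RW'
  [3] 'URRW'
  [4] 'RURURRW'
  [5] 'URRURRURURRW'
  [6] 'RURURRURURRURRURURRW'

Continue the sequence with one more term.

URRURRURURRURRURURRURURRURRURURRW

Applying the rule to each of the 20 symbols of RURURRURURRURRURURRW gives the pieces UR R UR R UR UR R UR R UR UR R UR UR R UR R UR UR RW, which concatenate to the answer.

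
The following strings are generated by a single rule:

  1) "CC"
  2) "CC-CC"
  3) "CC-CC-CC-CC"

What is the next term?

s(k+1) = s(k)·-·s(k) — each term doubles the last with '-' between the halves.
One more doubling of CC-CC-CC-CC gives the answer.

CC-CC-CC-CC-CC-CC-CC-CC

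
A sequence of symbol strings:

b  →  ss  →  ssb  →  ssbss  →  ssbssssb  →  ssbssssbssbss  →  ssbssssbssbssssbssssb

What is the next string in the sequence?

ssbssssbssbssssbssssbssbssssbssbss

Each term (from the third on) is the previous term followed by the one before it: term 3 = ss·b = ssb.
The next term joins ssbssssbssbssssbssssb and ssbssssbssbss.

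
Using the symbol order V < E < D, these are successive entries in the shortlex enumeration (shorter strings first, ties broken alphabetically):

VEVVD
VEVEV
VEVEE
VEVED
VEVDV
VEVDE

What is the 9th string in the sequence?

VEEVE

Stepping forward 3 times from VEVDE: VEVDE → VEVDD → VEEVV, then the target.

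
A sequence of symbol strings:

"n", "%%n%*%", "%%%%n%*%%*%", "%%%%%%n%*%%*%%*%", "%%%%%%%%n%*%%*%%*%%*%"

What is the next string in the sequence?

Each term wraps the previous one in %% on the left and %*% on the right.
So the next term is %%·%%%%%%%%n%*%%*%%*%%*%·%*%.

%%%%%%%%%%n%*%%*%%*%%*%%*%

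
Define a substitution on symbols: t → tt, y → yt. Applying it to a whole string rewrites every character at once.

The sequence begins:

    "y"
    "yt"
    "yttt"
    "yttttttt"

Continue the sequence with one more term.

yttttttttttttttt

Apply φ to yttttttt symbol by symbol: y→yt, t→tt, t→tt, t→tt, t→tt, t→tt, t→tt, t→tt; joined: yt tt tt tt tt tt tt tt.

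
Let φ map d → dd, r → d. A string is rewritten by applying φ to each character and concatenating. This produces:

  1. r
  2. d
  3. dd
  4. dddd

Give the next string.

Apply φ to dddd symbol by symbol: d→dd, d→dd, d→dd, d→dd; joined: dd dd dd dd.

dddddddd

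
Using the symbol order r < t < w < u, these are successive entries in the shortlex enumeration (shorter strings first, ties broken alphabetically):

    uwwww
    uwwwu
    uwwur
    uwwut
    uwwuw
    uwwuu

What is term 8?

Advancing 2 positions from uwwuu through uwwuu → uwurr reaches term 8.

uwurt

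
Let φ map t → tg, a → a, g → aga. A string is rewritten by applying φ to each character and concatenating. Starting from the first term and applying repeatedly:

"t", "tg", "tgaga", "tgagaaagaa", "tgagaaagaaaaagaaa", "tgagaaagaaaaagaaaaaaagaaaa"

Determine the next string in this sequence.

Applying the rule to each of the 26 symbols of tgagaaagaaaaagaaaaaaagaaaa gives the pieces tg aga a aga a a a aga a a a a a aga a a a a a a a aga a a a a, which concatenate to the answer.

tgagaaagaaaaagaaaaaaagaaaaaaaaagaaaaa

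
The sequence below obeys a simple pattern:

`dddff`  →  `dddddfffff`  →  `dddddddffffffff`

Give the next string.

dddddddddfffffffffff

Each string has the form d^{2n+1} f^{3n-1} (n = 1, 2, …).
At n = 4 the blocks have lengths 9, 11.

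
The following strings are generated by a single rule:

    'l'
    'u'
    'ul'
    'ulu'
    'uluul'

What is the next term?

uluululu

Each term (from the third on) is the previous term followed by the one before it: term 3 = u·l = ul.
Continuing: uluul · ulu gives term 6.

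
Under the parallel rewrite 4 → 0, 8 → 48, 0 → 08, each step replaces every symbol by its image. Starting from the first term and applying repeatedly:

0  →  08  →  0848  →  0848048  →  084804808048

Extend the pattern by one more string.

Rewriting each symbol of 084804808048: 0→08, 8→48, 4→0, 8→48, 0→08, 4→0, 8→48, 0→08, 8→48, 0→08, 4→0, 8→48, which concatenates to 08 48 0 48 08 0 48 08 48 08 0 48.

084804808048084808048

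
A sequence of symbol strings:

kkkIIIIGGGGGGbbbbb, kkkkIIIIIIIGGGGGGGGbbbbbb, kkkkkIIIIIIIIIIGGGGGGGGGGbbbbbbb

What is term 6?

kkkkkkkkIIIIIIIIIIIIIIIIIIIGGGGGGGGGGGGGGGGbbbbbbbbbb

The n-th term is n+1 k's then 3n-2 I's then 2n+2 G's then n+3 b's, where the shown terms are n = 2, 3, 4.
At n = 7 the blocks have lengths 8, 19, 16, 10.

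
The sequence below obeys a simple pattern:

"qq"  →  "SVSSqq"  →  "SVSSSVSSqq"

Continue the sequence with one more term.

Each term is the previous one with SVSS prepended.
Applying this once more to SVSSSVSSqq:

SVSSSVSSSVSSqq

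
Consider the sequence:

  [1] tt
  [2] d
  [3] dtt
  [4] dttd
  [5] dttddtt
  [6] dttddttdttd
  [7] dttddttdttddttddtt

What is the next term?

Each term (from the third on) is the previous term followed by the one before it: term 3 = d·tt = dtt.
So term 8 is dttddttdttddttddtt·dttddttdttd.

dttddttdttddttddttdttddttdttd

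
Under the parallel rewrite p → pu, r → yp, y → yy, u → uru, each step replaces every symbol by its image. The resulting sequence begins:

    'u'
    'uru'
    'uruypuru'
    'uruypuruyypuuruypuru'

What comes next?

φ(uruypuruyypuuruypuru) expands symbol-by-symbol to uru yp uru yy pu uru yp uru yy yy pu uru uru yp uru yy pu uru yp uru; joining the 20 pieces gives the next term.

uruypuruyypuuruypuruyyyypuuruuruypuruyypuuruypuru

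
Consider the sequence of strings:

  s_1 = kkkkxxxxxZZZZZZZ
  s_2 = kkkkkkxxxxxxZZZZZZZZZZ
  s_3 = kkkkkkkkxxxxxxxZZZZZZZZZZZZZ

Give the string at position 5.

kkkkkkkkkkkkxxxxxxxxxZZZZZZZZZZZZZZZZZZZ

The n-th term is 2n k's then n+3 x's then 3n+1 Z's, where the shown terms are n = 2, 3, 4.
Setting n = 6 gives 12, 9, 19 characters in each block.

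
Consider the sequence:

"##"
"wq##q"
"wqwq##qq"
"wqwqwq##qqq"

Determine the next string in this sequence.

wqwqwqwq##qqqq

Every step adds wq to the front and q to the end of the previous string.
So the next term is wq·wqwqwq##qqq·q.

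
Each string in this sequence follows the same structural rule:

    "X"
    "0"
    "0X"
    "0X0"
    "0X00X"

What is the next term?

0X00X0X0

This is a Fibonacci-style word recurrence s(k) = s(k−1)·s(k−2): e.g. 0·X = 0X.
So term 6 is 0X00X·0X0.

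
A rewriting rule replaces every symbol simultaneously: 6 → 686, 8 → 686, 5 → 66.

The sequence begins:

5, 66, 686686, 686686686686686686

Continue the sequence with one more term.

Replace each of the 18 characters of 686686686686686686 in place — 686 686 686 686 686 686 686 686 686 686 686 686 686 686 686 686 686 686 — and concatenate.

686686686686686686686686686686686686686686686686686686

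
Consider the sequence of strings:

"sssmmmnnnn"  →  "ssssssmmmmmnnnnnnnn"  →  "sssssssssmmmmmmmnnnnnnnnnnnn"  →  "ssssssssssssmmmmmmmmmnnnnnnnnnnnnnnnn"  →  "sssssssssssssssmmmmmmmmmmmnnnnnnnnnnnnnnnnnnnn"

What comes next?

Reading off run lengths: s runs 3, 6, 9, 12, 15; m runs 3, 5, 7, 9, 11; n runs 4, 8, 12, 16, 20 — each is linear in n (n = 1, 2, …).
Setting n = 6 gives 18, 13, 24 characters in each block.

ssssssssssssssssssmmmmmmmmmmmmmnnnnnnnnnnnnnnnnnnnnnnnn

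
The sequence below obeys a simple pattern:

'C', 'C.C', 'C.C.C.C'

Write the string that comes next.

s(k+1) = s(k)·.·s(k) — each term doubles the last with '.' between the halves.
One more doubling of C.C.C.C gives the answer.

C.C.C.C.C.C.C.C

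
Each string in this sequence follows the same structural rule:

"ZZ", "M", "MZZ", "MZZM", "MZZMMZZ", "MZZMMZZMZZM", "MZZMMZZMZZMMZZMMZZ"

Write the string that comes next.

MZZMMZZMZZMMZZMMZZMZZMMZZMZZM

From term 3 onward, concatenate the last term with the second-to-last: M·ZZ = MZZ, MZZ·M = MZZM, …
Continuing: MZZMMZZMZZMMZZMMZZ · MZZMMZZMZZM gives term 8.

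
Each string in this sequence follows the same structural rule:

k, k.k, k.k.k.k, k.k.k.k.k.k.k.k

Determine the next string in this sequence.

s(k+1) = s(k)·.·s(k) — each term doubles the last with '.' between the halves.
Doubling k.k.k.k.k.k.k.k with '.' between the halves:

k.k.k.k.k.k.k.k.k.k.k.k.k.k.k.k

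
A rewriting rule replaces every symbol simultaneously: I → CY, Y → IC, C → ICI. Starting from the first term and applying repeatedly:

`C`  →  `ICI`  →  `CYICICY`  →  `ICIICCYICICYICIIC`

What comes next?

Rewriting the 17 symbols of ICIICCYICICYICIIC one by one yields CY ICI CY CY ICI ICI IC CY ICI CY ICI IC CY ICI CY CY ICI; concatenated:

CYICICYCYICIICIICCYICICYICIICCYICICYCYICI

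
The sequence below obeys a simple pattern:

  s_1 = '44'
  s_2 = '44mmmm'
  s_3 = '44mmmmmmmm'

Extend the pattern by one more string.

Every step adds mmmm to the end: s(k+1) = s(k)·mmmm.
Applying this once more to 44mmmmmmmm:

44mmmmmmmmmmmm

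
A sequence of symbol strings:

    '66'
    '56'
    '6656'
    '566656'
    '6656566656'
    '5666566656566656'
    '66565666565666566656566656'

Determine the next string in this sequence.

Each term (from the third on) is the two preceding terms concatenated in order: term 3 = 66·56 = 6656.
Continuing: 5666566656566656 · 66565666565666566656566656 gives term 8.

566656665656665666565666565666566656566656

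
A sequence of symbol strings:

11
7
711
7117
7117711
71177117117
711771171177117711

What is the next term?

This is a Fibonacci-style word recurrence s(k) = s(k−1)·s(k−2): e.g. 7·11 = 711.
Continuing: 711771171177117711 · 71177117117 gives term 8.

71177117117711771171177117117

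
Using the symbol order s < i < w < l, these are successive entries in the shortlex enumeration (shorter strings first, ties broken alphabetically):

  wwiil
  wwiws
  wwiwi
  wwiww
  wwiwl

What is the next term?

wwils

Find the rightmost character of wwiwl below l, bump it to the next letter, and reset everything to its right to s.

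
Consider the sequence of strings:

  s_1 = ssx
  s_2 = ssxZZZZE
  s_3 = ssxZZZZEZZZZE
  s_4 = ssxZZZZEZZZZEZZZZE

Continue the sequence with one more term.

The strings grow by a fixed suffix ZZZZE each time.
Applying this once more to ssxZZZZEZZZZEZZZZE:

ssxZZZZEZZZZEZZZZEZZZZE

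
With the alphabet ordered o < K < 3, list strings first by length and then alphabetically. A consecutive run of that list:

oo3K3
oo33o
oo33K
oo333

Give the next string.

The successor of oo333 increments the rightmost position that isn't already 3 and resets every position after it to o.

oKooo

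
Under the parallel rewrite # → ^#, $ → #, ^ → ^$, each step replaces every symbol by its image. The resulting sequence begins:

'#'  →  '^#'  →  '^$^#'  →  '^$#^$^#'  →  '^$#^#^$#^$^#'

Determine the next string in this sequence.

^$#^#^$^#^$#^#^$#^$^#

Apply φ to ^$#^#^$#^$^# symbol by symbol: ^→^$, $→#, #→^#, ^→^$, #→^#, ^→^$, $→#, #→^#, ^→^$, $→#, ^→^$, #→^#; joined: ^$ # ^# ^$ ^# ^$ # ^# ^$ # ^$ ^#.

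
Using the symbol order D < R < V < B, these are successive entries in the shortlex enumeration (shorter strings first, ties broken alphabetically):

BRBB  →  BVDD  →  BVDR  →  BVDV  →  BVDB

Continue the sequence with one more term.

Find the rightmost character of BVDB below B, bump it to the next letter, and reset everything to its right to D.

BVRD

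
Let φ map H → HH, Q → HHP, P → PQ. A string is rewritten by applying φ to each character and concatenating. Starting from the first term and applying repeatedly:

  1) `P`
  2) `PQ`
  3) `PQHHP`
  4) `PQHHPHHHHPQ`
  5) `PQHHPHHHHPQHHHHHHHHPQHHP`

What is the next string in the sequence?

Replace each of the 24 characters of PQHHPHHHHPQHHHHHHHHPQHHP in place — PQ HHP HH HH PQ HH HH HH HH PQ HHP HH HH HH HH HH HH HH HH PQ HHP HH HH PQ — and concatenate.

PQHHPHHHHPQHHHHHHHHPQHHPHHHHHHHHHHHHHHHHPQHHPHHHHPQ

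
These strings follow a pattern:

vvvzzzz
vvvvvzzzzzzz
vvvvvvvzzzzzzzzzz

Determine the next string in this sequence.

vvvvvvvvvzzzzzzzzzzzzz

Each string has the form v^{2n+1} z^{3n+1} (n = 1, 2, …).
At n = 4 the blocks have lengths 9, 13.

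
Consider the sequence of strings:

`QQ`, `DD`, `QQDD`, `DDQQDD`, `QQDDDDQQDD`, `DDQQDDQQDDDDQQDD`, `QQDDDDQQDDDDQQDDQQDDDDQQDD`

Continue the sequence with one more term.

From term 3 onward, concatenate the second-to-last term with the last: QQ·DD = QQDD, DD·QQDD = DDQQDD, …
So term 8 is DDQQDDQQDDDDQQDD·QQDDDDQQDDDDQQDDQQDDDDQQDD.

DDQQDDQQDDDDQQDDQQDDDDQQDDDDQQDDQQDDDDQQDD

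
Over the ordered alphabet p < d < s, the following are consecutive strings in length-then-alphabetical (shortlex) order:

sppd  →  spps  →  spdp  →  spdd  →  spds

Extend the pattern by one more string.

Find the rightmost character of spds below s, bump it to the next letter, and reset everything to its right to p.

spsp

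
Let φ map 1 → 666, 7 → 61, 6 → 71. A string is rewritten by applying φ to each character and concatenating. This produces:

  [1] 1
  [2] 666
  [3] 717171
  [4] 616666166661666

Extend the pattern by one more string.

Replace each of the 15 characters of 616666166661666 in place — 71 666 71 71 71 71 666 71 71 71 71 666 71 71 71 — and concatenate.

716667171717166671717171666717171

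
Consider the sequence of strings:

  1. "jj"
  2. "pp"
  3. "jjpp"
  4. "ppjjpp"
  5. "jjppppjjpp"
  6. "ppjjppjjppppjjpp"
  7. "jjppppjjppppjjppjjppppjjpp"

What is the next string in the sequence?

ppjjppjjppppjjppjjppppjjppppjjppjjppppjjpp

From term 3 onward, concatenate the second-to-last term with the last: jj·pp = jjpp, pp·jjpp = ppjjpp, …
So term 8 is ppjjppjjppppjjpp·jjppppjjppppjjppjjppppjjpp.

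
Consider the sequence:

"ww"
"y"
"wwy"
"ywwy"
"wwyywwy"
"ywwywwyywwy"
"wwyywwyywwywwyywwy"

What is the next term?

This is a Fibonacci-style word recurrence s(k) = s(k−2)·s(k−1): e.g. ww·y = wwy.
So term 8 is ywwywwyywwy·wwyywwyywwywwyywwy.

ywwywwyywwywwyywwyywwywwyywwy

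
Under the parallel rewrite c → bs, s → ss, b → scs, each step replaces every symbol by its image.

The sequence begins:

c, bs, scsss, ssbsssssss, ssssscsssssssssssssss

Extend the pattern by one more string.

ssssssssssbsssssssssssssssssssssssssssssss

Applying the rule to each of the 21 symbols of ssssscsssssssssssssss gives the pieces ss ss ss ss ss bs ss ss ss ss ss ss ss ss ss ss ss ss ss ss ss, which concatenate to the answer.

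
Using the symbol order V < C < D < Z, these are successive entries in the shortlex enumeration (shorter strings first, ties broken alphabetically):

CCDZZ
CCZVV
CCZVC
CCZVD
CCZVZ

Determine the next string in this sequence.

Treat CCZVZ as a base-4 numeral over the given alphabet and add one, carrying through any trailing Z's.

CCZCV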